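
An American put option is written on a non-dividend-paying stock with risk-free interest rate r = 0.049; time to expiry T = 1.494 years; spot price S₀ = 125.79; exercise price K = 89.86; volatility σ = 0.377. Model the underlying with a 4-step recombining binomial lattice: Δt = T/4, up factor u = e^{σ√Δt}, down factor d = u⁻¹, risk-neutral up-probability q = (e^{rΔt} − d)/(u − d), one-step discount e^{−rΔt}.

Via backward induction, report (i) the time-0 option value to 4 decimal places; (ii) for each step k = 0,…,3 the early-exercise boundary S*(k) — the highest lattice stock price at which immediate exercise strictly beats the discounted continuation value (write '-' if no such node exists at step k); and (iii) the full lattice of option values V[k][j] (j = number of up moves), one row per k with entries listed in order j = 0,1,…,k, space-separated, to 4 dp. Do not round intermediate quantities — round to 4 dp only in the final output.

price = 5.4851
boundary = - - - 63.0172
tree:
5.4851
9.5062 1.3803
16.1734 2.7159 0.0000
26.8428 5.3439 0.0000 0.0000
39.8109 10.5147 0.0000 0.0000 0.0000

Δt=0.37350, u=1.25911, d=0.79421, q=0.48238, disc=e^(-rΔt)=0.98186
k=4 terminal: V=max(K-S,0) → 39.8109 10.5147 0.0000 0.0000 0.0000
k=3: j=0 S=63.0172 intr=26.8428 cont=25.2132 V=26.8428[EX]; j=1 S=99.9042 intr=0.0000 cont=5.3439 V=5.3439[hold]; j=2 S=158.3830 intr=0.0000 cont=0.0000 V=0.0000[hold]; j=3 S=251.0923 intr=0.0000 cont=0.0000 V=0.0000[hold]  S*(3)=63.0172
k=2: j=0 S=79.3453 intr=10.5147 cont=16.1734 V=16.1734[hold]; j=1 S=125.7900 intr=0.0000 cont=2.7159 V=2.7159[hold]; j=2 S=199.4210 intr=0.0000 cont=0.0000 V=0.0000[hold]  S*(2)=-
k=1: j=0 S=99.9042 intr=0.0000 cont=9.5062 V=9.5062[hold]; j=1 S=158.3830 intr=0.0000 cont=1.3803 V=1.3803[hold]  S*(1)=-
k=0: j=0 S=125.7900 intr=0.0000 cont=5.4851 V=5.4851[hold]  S*(0)=-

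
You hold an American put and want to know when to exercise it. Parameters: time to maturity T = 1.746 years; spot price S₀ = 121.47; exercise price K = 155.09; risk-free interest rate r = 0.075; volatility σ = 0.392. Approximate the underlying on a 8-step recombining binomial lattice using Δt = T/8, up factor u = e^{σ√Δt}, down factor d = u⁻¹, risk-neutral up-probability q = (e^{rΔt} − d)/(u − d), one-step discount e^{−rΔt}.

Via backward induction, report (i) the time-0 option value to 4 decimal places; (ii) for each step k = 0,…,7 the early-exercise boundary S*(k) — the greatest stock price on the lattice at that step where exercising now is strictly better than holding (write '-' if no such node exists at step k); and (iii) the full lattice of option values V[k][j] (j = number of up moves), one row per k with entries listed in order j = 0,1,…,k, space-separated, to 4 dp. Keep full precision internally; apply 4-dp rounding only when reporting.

Δt=0.21825, u=1.20097, d=0.83266, q=0.49915, disc=e^(-rΔt)=0.98376
k=8 terminal: V=max(K-S,0) → 127.0224 114.6072 96.7002 70.8724 33.6200 0.0000 0.0000 0.0000 0.0000
k=7: j=0 S=33.7084 intr=121.3816 cont=118.8637 V=121.3816[EX]; j=1 S=48.6188 intr=106.4712 cont=103.9533 V=106.4712[EX]; j=2 S=70.1245 intr=84.9655 cont=82.4475 V=84.9655[EX]; j=3 S=101.1430 intr=53.9470 cont=51.4290 V=53.9470[EX]; j=4 S=145.8821 intr=9.2079 cont=16.5651 V=16.5651[hold]; j=5 S=210.4108 intr=0.0000 cont=0.0000 V=0.0000[hold]; j=6 S=303.4829 intr=0.0000 cont=0.0000 V=0.0000[hold]; j=7 S=437.7239 intr=0.0000 cont=0.0000 V=0.0000[hold]  S*(7)=101.1430
k=6: j=0 S=40.4828 intr=114.6072 cont=112.0892 V=114.6072[EX]; j=1 S=58.3898 intr=96.7002 cont=94.1822 V=96.7002[EX]; j=2 S=84.2176 intr=70.8724 cont=68.3544 V=70.8724[EX]; j=3 S=121.4700 intr=33.6200 cont=34.7148 V=34.7148[hold]; j=4 S=175.2004 intr=0.0000 cont=8.1619 V=8.1619[hold]; j=5 S=252.6976 intr=0.0000 cont=0.0000 V=0.0000[hold]; j=6 S=364.4745 intr=0.0000 cont=0.0000 V=0.0000[hold]  S*(6)=84.2176
k=5: j=0 S=48.6188 intr=106.4712 cont=103.9533 V=106.4712[EX]; j=1 S=70.1245 intr=84.9655 cont=82.4475 V=84.9655[EX]; j=2 S=101.1430 intr=53.9470 cont=51.9666 V=53.9470[EX]; j=3 S=145.8821 intr=9.2079 cont=21.1124 V=21.1124[hold]; j=4 S=210.4108 intr=0.0000 cont=4.0215 V=4.0215[hold]; j=5 S=303.4829 intr=0.0000 cont=0.0000 V=0.0000[hold]  S*(5)=101.1430
k=4: j=0 S=58.3898 intr=96.7002 cont=94.1822 V=96.7002[EX]; j=1 S=84.2176 intr=70.8724 cont=68.3544 V=70.8724[EX]; j=2 S=121.4700 intr=33.6200 cont=36.9477 V=36.9477[hold]; j=3 S=175.2004 intr=0.0000 cont=12.3772 V=12.3772[hold]; j=4 S=252.6976 intr=0.0000 cont=1.9815 V=1.9815[hold]  S*(4)=84.2176
k=3: j=0 S=70.1245 intr=84.9655 cont=82.4475 V=84.9655[EX]; j=1 S=101.1430 intr=53.9470 cont=53.0631 V=53.9470[EX]; j=2 S=145.8821 intr=9.2079 cont=24.2825 V=24.2825[hold]; j=3 S=210.4108 intr=0.0000 cont=7.0714 V=7.0714[hold]  S*(3)=101.1430
k=2: j=0 S=84.2176 intr=70.8724 cont=68.3544 V=70.8724[EX]; j=1 S=121.4700 intr=33.6200 cont=38.5044 V=38.5044[hold]; j=2 S=175.2004 intr=0.0000 cont=15.4368 V=15.4368[hold]  S*(2)=84.2176
k=1: j=0 S=101.1430 intr=53.9470 cont=53.8275 V=53.9470[EX]; j=1 S=145.8821 intr=9.2079 cont=26.5519 V=26.5519[hold]  S*(1)=101.1430
k=0: j=0 S=121.4700 intr=33.6200 cont=39.6188 V=39.6188[hold]  S*(0)=-

price = 39.6188
boundary = - 101.1430 84.2176 101.1430 84.2176 101.1430 84.2176 101.1430
tree:
39.6188
53.9470 26.5519
70.8724 38.5044 15.4368
84.9655 53.9470 24.2825 7.0714
96.7002 70.8724 36.9477 12.3772 1.9815
106.4712 84.9655 53.9470 21.1124 4.0215 0.0000
114.6072 96.7002 70.8724 34.7148 8.1619 0.0000 0.0000
121.3816 106.4712 84.9655 53.9470 16.5651 0.0000 0.0000 0.0000
127.0224 114.6072 96.7002 70.8724 33.6200 0.0000 0.0000 0.0000 0.0000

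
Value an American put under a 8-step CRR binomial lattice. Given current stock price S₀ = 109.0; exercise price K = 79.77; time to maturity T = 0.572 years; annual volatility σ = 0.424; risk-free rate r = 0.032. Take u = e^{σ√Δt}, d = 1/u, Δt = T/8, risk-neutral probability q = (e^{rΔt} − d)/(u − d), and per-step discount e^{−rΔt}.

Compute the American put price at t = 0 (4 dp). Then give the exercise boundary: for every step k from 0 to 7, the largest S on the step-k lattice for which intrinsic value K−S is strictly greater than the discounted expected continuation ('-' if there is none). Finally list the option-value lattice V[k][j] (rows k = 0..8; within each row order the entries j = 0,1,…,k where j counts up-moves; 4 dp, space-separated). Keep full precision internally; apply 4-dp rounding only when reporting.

Δt=0.07150  u=1.12005  d=0.89282  q=0.48177  discount=0.99771
step 8 (expiry): payoffs max(K−S,0) = 35.7632 24.5627 10.5115 0.0000 0.0000 0.0000 0.0000 0.0000 0.0000
step 7: (k=7,j=0): S=49.2899, (K−S)⁺=30.4801, hold=30.2978 ⇒ V=30.4801 exercise | (k=7,j=1): S=61.8351, (K−S)⁺=17.9349, hold=17.7526 ⇒ V=17.9349 exercise | (k=7,j=2): S=77.5732, (K−S)⁺=2.1968, hold=5.4349 ⇒ V=5.4349 continue | (k=7,j=3): S=97.3169, (K−S)⁺=0.0000, hold=0.0000 ⇒ V=0.0000 continue | (k=7,j=4): S=122.0857, (K−S)⁺=0.0000, hold=0.0000 ⇒ V=0.0000 continue | (k=7,j=5): S=153.1586, (K−S)⁺=0.0000, hold=0.0000 ⇒ V=0.0000 continue | (k=7,j=6): S=192.1401, (K−S)⁺=0.0000, hold=0.0000 ⇒ V=0.0000 continue | (k=7,j=7): S=241.0431, (K−S)⁺=0.0000, hold=0.0000 ⇒ V=0.0000 continue  boundary S*=61.8351
step 6: (k=6,j=0): S=55.2073, (K−S)⁺=24.5627, hold=24.3804 ⇒ V=24.5627 exercise | (k=6,j=1): S=69.2585, (K−S)⁺=10.5115, hold=11.8856 ⇒ V=11.8856 continue | (k=6,j=2): S=86.8860, (K−S)⁺=0.0000, hold=2.8101 ⇒ V=2.8101 continue | (k=6,j=3): S=109.0000, (K−S)⁺=0.0000, hold=0.0000 ⇒ V=0.0000 continue | (k=6,j=4): S=136.7424, (K−S)⁺=0.0000, hold=0.0000 ⇒ V=0.0000 continue | (k=6,j=5): S=171.5457, (K−S)⁺=0.0000, hold=0.0000 ⇒ V=0.0000 continue | (k=6,j=6): S=215.2070, (K−S)⁺=0.0000, hold=0.0000 ⇒ V=0.0000 continue  boundary S*=55.2073
step 5: (k=5,j=0): S=61.8351, (K−S)⁺=17.9349, hold=18.4131 ⇒ V=18.4131 continue | (k=5,j=1): S=77.5732, (K−S)⁺=2.1968, hold=7.4962 ⇒ V=7.4962 continue | (k=5,j=2): S=97.3169, (K−S)⁺=0.0000, hold=1.4530 ⇒ V=1.4530 continue | (k=5,j=3): S=122.0857, (K−S)⁺=0.0000, hold=0.0000 ⇒ V=0.0000 continue | (k=5,j=4): S=153.1586, (K−S)⁺=0.0000, hold=0.0000 ⇒ V=0.0000 continue | (k=5,j=5): S=192.1401, (K−S)⁺=0.0000, hold=0.0000 ⇒ V=0.0000 continue  boundary S*=-
step 4: (k=4,j=0): S=69.2585, (K−S)⁺=10.5115, hold=13.1236 ⇒ V=13.1236 continue | (k=4,j=1): S=86.8860, (K−S)⁺=0.0000, hold=4.5743 ⇒ V=4.5743 continue | (k=4,j=2): S=109.0000, (K−S)⁺=0.0000, hold=0.7513 ⇒ V=0.7513 continue | (k=4,j=3): S=136.7424, (K−S)⁺=0.0000, hold=0.0000 ⇒ V=0.0000 continue | (k=4,j=4): S=171.5457, (K−S)⁺=0.0000, hold=0.0000 ⇒ V=0.0000 continue  boundary S*=-
step 3: (k=3,j=0): S=77.5732, (K−S)⁺=2.1968, hold=8.9843 ⇒ V=8.9843 continue | (k=3,j=1): S=97.3169, (K−S)⁺=0.0000, hold=2.7262 ⇒ V=2.7262 continue | (k=3,j=2): S=122.0857, (K−S)⁺=0.0000, hold=0.3884 ⇒ V=0.3884 continue | (k=3,j=3): S=153.1586, (K−S)⁺=0.0000, hold=0.0000 ⇒ V=0.0000 continue  boundary S*=-
step 2: (k=2,j=0): S=86.8860, (K−S)⁺=0.0000, hold=5.9557 ⇒ V=5.9557 continue | (k=2,j=1): S=109.0000, (K−S)⁺=0.0000, hold=1.5963 ⇒ V=1.5963 continue | (k=2,j=2): S=136.7424, (K−S)⁺=0.0000, hold=0.2008 ⇒ V=0.2008 continue  boundary S*=-
step 1: (k=1,j=0): S=97.3169, (K−S)⁺=0.0000, hold=3.8467 ⇒ V=3.8467 continue | (k=1,j=1): S=122.0857, (K−S)⁺=0.0000, hold=0.9219 ⇒ V=0.9219 continue  boundary S*=-
step 0: (k=0,j=0): S=109.0000, (K−S)⁺=0.0000, hold=2.4321 ⇒ V=2.4321 continue  boundary S*=-

price = 2.4321
boundary = - - - - - - 55.2073 61.8351
tree:
2.4321
3.8467 0.9219
5.9557 1.5963 0.2008
8.9843 2.7262 0.3884 0.0000
13.1236 4.5743 0.7513 0.0000 0.0000
18.4131 7.4962 1.4530 0.0000 0.0000 0.0000
24.5627 11.8856 2.8101 0.0000 0.0000 0.0000 0.0000
30.4801 17.9349 5.4349 0.0000 0.0000 0.0000 0.0000 0.0000
35.7632 24.5627 10.5115 0.0000 0.0000 0.0000 0.0000 0.0000 0.0000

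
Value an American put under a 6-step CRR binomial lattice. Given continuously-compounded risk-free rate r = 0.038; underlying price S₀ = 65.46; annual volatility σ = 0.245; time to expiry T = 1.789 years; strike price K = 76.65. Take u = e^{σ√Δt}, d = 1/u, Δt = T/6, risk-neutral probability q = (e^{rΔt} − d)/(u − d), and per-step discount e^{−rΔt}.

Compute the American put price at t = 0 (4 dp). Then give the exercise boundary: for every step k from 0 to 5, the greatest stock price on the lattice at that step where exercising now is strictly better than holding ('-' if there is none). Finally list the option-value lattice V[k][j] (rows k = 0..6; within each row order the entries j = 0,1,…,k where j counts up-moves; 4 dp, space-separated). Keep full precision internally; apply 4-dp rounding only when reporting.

price = 13.6831
boundary = - - 50.0928 57.2632 50.0928 57.2632
tree:
13.6831
19.4572 8.4210
26.5572 13.0455 4.1497
32.8298 19.3868 7.2220 1.2798
38.3169 26.5572 12.1444 2.6366 0.0000
43.1169 32.8298 19.3868 5.4317 0.0000 0.0000
47.3159 38.3169 26.5572 11.1900 0.0000 0.0000 0.0000

Δt=0.29817, u=1.14314, d=0.87478, q=0.50906, disc=e^(-rΔt)=0.98873
k=6 terminal: V=max(K-S,0) → 47.3159 38.3169 26.5572 11.1900 0.0000 0.0000 0.0000
k=5: j=0 S=33.5331 intr=43.1169 cont=42.2534 V=43.1169[EX]; j=1 S=43.8202 intr=32.8298 cont=31.9662 V=32.8298[EX]; j=2 S=57.2632 intr=19.3868 cont=18.5232 V=19.3868[EX]; j=3 S=74.8301 intr=1.8199 cont=5.4317 V=5.4317[hold]; j=4 S=97.7862 intr=0.0000 cont=0.0000 V=0.0000[hold]; j=5 S=127.7846 intr=0.0000 cont=0.0000 V=0.0000[hold]  S*(5)=57.2632
k=4: j=0 S=38.3331 intr=38.3169 cont=37.4533 V=38.3169[EX]; j=1 S=50.0928 intr=26.5572 cont=25.6937 V=26.5572[EX]; j=2 S=65.4600 intr=11.1900 cont=12.1444 V=12.1444[hold]; j=3 S=85.5415 intr=0.0000 cont=2.6366 V=2.6366[hold]; j=4 S=111.7836 intr=0.0000 cont=0.0000 V=0.0000[hold]  S*(4)=50.0928
k=3: j=0 S=43.8202 intr=32.8298 cont=31.9662 V=32.8298[EX]; j=1 S=57.2632 intr=19.3868 cont=19.0036 V=19.3868[EX]; j=2 S=74.8301 intr=1.8199 cont=7.2220 V=7.2220[hold]; j=3 S=97.7862 intr=0.0000 cont=1.2798 V=1.2798[hold]  S*(3)=57.2632
k=2: j=0 S=50.0928 intr=26.5572 cont=25.6937 V=26.5572[EX]; j=1 S=65.4600 intr=11.1900 cont=13.0455 V=13.0455[hold]; j=2 S=85.5415 intr=0.0000 cont=4.1497 V=4.1497[hold]  S*(2)=50.0928
k=1: j=0 S=57.2632 intr=19.3868 cont=19.4572 V=19.4572[hold]; j=1 S=74.8301 intr=1.8199 cont=8.4210 V=8.4210[hold]  S*(1)=-
k=0: j=0 S=65.4600 intr=11.1900 cont=13.6831 V=13.6831[hold]  S*(0)=-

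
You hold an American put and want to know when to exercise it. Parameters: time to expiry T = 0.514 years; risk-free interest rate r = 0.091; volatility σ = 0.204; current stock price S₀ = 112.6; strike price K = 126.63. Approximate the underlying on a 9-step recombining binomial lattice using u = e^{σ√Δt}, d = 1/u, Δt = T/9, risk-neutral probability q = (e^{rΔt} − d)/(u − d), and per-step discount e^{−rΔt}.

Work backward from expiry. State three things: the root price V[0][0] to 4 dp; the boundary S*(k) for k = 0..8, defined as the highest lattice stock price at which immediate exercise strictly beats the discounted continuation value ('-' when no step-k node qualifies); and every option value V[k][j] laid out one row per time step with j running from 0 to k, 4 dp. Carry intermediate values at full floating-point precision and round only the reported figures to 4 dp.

Δt=0.05711  u=1.04996  d=0.95242  q=0.54123  discount=0.99482
step 9 (expiry): payoffs max(K−S,0) = 54.0220 46.5858 38.3880 29.3507 19.3878 8.4045 0.0000 0.0000 0.0000 0.0000
step 8: (k=8,j=0): S=76.2355, (K−S)⁺=50.3945, hold=49.7381 ⇒ V=50.3945 exercise | (k=8,j=1): S=84.0432, (K−S)⁺=42.5868, hold=41.9304 ⇒ V=42.5868 exercise | (k=8,j=2): S=92.6505, (K−S)⁺=33.9795, hold=33.3231 ⇒ V=33.9795 exercise | (k=8,j=3): S=102.1394, (K−S)⁺=24.4906, hold=23.8342 ⇒ V=24.4906 exercise | (k=8,j=4): S=112.6000, (K−S)⁺=14.0300, hold=13.3736 ⇒ V=14.0300 exercise | (k=8,j=5): S=124.1320, (K−S)⁺=2.4980, hold=3.8357 ⇒ V=3.8357 continue | (k=8,j=6): S=136.8450, (K−S)⁺=0.0000, hold=0.0000 ⇒ V=0.0000 continue | (k=8,j=7): S=150.8600, (K−S)⁺=0.0000, hold=0.0000 ⇒ V=0.0000 continue | (k=8,j=8): S=166.3104, (K−S)⁺=0.0000, hold=0.0000 ⇒ V=0.0000 continue  boundary S*=112.6000
step 7: (k=7,j=0): S=80.0442, (K−S)⁺=46.5858, hold=45.9294 ⇒ V=46.5858 exercise | (k=7,j=1): S=88.2420, (K−S)⁺=38.3880, hold=37.7316 ⇒ V=38.3880 exercise | (k=7,j=2): S=97.2793, (K−S)⁺=29.3507, hold=28.6943 ⇒ V=29.3507 exercise | (k=7,j=3): S=107.2422, (K−S)⁺=19.3878, hold=18.7314 ⇒ V=19.3878 exercise | (k=7,j=4): S=118.2255, (K−S)⁺=8.4045, hold=8.4684 ⇒ V=8.4684 continue | (k=7,j=5): S=130.3336, (K−S)⁺=0.0000, hold=1.7506 ⇒ V=1.7506 continue | (k=7,j=6): S=143.6817, (K−S)⁺=0.0000, hold=0.0000 ⇒ V=0.0000 continue | (k=7,j=7): S=158.3969, (K−S)⁺=0.0000, hold=0.0000 ⇒ V=0.0000 continue  boundary S*=107.2422
step 6: (k=6,j=0): S=84.0432, (K−S)⁺=42.5868, hold=41.9304 ⇒ V=42.5868 exercise | (k=6,j=1): S=92.6505, (K−S)⁺=33.9795, hold=33.3231 ⇒ V=33.9795 exercise | (k=6,j=2): S=102.1394, (K−S)⁺=24.4906, hold=23.8342 ⇒ V=24.4906 exercise | (k=6,j=3): S=112.6000, (K−S)⁺=14.0300, hold=13.4080 ⇒ V=14.0300 exercise | (k=6,j=4): S=124.1320, (K−S)⁺=2.4980, hold=4.8074 ⇒ V=4.8074 continue | (k=6,j=5): S=136.8450, (K−S)⁺=0.0000, hold=0.7989 ⇒ V=0.7989 continue | (k=6,j=6): S=150.8600, (K−S)⁺=0.0000, hold=0.0000 ⇒ V=0.0000 continue  boundary S*=112.6000
step 5: (k=5,j=0): S=88.2420, (K−S)⁺=38.3880, hold=37.7316 ⇒ V=38.3880 exercise | (k=5,j=1): S=97.2793, (K−S)⁺=29.3507, hold=28.6943 ⇒ V=29.3507 exercise | (k=5,j=2): S=107.2422, (K−S)⁺=19.3878, hold=18.7314 ⇒ V=19.3878 exercise | (k=5,j=3): S=118.2255, (K−S)⁺=8.4045, hold=8.9916 ⇒ V=8.9916 continue | (k=5,j=4): S=130.3336, (K−S)⁺=0.0000, hold=2.6242 ⇒ V=2.6242 continue | (k=5,j=5): S=143.6817, (K−S)⁺=0.0000, hold=0.3646 ⇒ V=0.3646 continue  boundary S*=107.2422
step 4: (k=4,j=0): S=92.6505, (K−S)⁺=33.9795, hold=33.3231 ⇒ V=33.9795 exercise | (k=4,j=1): S=102.1394, (K−S)⁺=24.4906, hold=23.8342 ⇒ V=24.4906 exercise | (k=4,j=2): S=112.6000, (K−S)⁺=14.0300, hold=13.6897 ⇒ V=14.0300 exercise | (k=4,j=3): S=124.1320, (K−S)⁺=2.4980, hold=5.5166 ⇒ V=5.5166 continue | (k=4,j=4): S=136.8450, (K−S)⁺=0.0000, hold=1.3940 ⇒ V=1.3940 continue  boundary S*=112.6000
step 3: (k=3,j=0): S=97.2793, (K−S)⁺=29.3507, hold=28.6943 ⇒ V=29.3507 exercise | (k=3,j=1): S=107.2422, (K−S)⁺=19.3878, hold=18.7314 ⇒ V=19.3878 exercise | (k=3,j=2): S=118.2255, (K−S)⁺=8.4045, hold=9.3734 ⇒ V=9.3734 continue | (k=3,j=3): S=130.3336, (K−S)⁺=0.0000, hold=3.2683 ⇒ V=3.2683 continue  boundary S*=107.2422
step 2: (k=2,j=0): S=102.1394, (K−S)⁺=24.4906, hold=23.8342 ⇒ V=24.4906 exercise | (k=2,j=1): S=112.6000, (K−S)⁺=14.0300, hold=13.8953 ⇒ V=14.0300 exercise | (k=2,j=2): S=124.1320, (K−S)⁺=2.4980, hold=6.0377 ⇒ V=6.0377 continue  boundary S*=112.6000
step 1: (k=1,j=0): S=107.2422, (K−S)⁺=19.3878, hold=18.7314 ⇒ V=19.3878 exercise | (k=1,j=1): S=118.2255, (K−S)⁺=8.4045, hold=9.6540 ⇒ V=9.6540 continue  boundary S*=107.2422
step 0: (k=0,j=0): S=112.6000, (K−S)⁺=14.0300, hold=14.0463 ⇒ V=14.0463 continue  boundary S*=-

price = 14.0463
boundary = - 107.2422 112.6000 107.2422 112.6000 107.2422 112.6000 107.2422 112.6000
tree:
14.0463
19.3878 9.6540
24.4906 14.0300 6.0377
29.3507 19.3878 9.3734 3.2683
33.9795 24.4906 14.0300 5.5166 1.3940
38.3880 29.3507 19.3878 8.9916 2.6242 0.3646
42.5868 33.9795 24.4906 14.0300 4.8074 0.7989 0.0000
46.5858 38.3880 29.3507 19.3878 8.4684 1.7506 0.0000 0.0000
50.3945 42.5868 33.9795 24.4906 14.0300 3.8357 0.0000 0.0000 0.0000
54.0220 46.5858 38.3880 29.3507 19.3878 8.4045 0.0000 0.0000 0.0000 0.0000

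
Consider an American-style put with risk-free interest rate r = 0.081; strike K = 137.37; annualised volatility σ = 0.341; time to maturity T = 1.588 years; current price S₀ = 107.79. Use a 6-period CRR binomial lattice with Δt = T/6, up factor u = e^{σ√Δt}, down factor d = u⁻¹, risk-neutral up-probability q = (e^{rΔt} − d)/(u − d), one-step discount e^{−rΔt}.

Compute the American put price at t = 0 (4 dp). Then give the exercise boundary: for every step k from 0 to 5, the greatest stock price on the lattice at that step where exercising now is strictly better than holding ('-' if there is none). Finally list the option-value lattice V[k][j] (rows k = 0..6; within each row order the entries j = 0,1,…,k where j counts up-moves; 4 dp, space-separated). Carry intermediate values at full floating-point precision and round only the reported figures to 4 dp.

price = 32.0499
boundary = - 90.4462 75.8930 90.4462 107.7900 90.4462
tree:
32.0499
46.9238 19.5346
61.4770 30.9197 9.7456
73.6885 46.9238 17.3041 3.1119
83.9351 61.4770 29.5800 6.5919 0.0000
92.5330 73.6885 46.9238 13.9638 0.0000 0.0000
99.7474 83.9351 61.4770 29.5800 0.0000 0.0000 0.0000

Δt=0.26467  u=1.19176  d=0.83910  q=0.51770  discount=0.97879
step 6 (expiry): payoffs max(K−S,0) = 99.7474 83.9351 61.4770 29.5800 0.0000 0.0000 0.0000
step 5: (k=5,j=0): S=44.8370, (K−S)⁺=92.5330, hold=89.6194 ⇒ V=92.5330 exercise | (k=5,j=1): S=63.6815, (K−S)⁺=73.6885, hold=70.7749 ⇒ V=73.6885 exercise | (k=5,j=2): S=90.4462, (K−S)⁺=46.9238, hold=44.0102 ⇒ V=46.9238 exercise | (k=5,j=3): S=128.4597, (K−S)⁺=8.9103, hold=13.9638 ⇒ V=13.9638 continue | (k=5,j=4): S=182.4498, (K−S)⁺=0.0000, hold=0.0000 ⇒ V=0.0000 continue | (k=5,j=5): S=259.1314, (K−S)⁺=0.0000, hold=0.0000 ⇒ V=0.0000 continue  boundary S*=90.4462
step 4: (k=4,j=0): S=53.4349, (K−S)⁺=83.9351, hold=81.0215 ⇒ V=83.9351 exercise | (k=4,j=1): S=75.8930, (K−S)⁺=61.4770, hold=58.5634 ⇒ V=61.4770 exercise | (k=4,j=2): S=107.7900, (K−S)⁺=29.5800, hold=29.2271 ⇒ V=29.5800 exercise | (k=4,j=3): S=153.0929, (K−S)⁺=0.0000, hold=6.5919 ⇒ V=6.5919 continue | (k=4,j=4): S=217.4361, (K−S)⁺=0.0000, hold=0.0000 ⇒ V=0.0000 continue  boundary S*=107.7900
step 3: (k=3,j=0): S=63.6815, (K−S)⁺=73.6885, hold=70.7749 ⇒ V=73.6885 exercise | (k=3,j=1): S=90.4462, (K−S)⁺=46.9238, hold=44.0102 ⇒ V=46.9238 exercise | (k=3,j=2): S=128.4597, (K−S)⁺=8.9103, hold=17.3041 ⇒ V=17.3041 continue | (k=3,j=3): S=182.4498, (K−S)⁺=0.0000, hold=3.1119 ⇒ V=3.1119 continue  boundary S*=90.4462
step 2: (k=2,j=0): S=75.8930, (K−S)⁺=61.4770, hold=58.5634 ⇒ V=61.4770 exercise | (k=2,j=1): S=107.7900, (K−S)⁺=29.5800, hold=30.9197 ⇒ V=30.9197 continue | (k=2,j=2): S=153.0929, (K−S)⁺=0.0000, hold=9.7456 ⇒ V=9.7456 continue  boundary S*=75.8930
step 1: (k=1,j=0): S=90.4462, (K−S)⁺=46.9238, hold=44.6891 ⇒ V=46.9238 exercise | (k=1,j=1): S=128.4597, (K−S)⁺=8.9103, hold=19.5346 ⇒ V=19.5346 continue  boundary S*=90.4462
step 0: (k=0,j=0): S=107.7900, (K−S)⁺=29.5800, hold=32.0499 ⇒ V=32.0499 continue  boundary S*=-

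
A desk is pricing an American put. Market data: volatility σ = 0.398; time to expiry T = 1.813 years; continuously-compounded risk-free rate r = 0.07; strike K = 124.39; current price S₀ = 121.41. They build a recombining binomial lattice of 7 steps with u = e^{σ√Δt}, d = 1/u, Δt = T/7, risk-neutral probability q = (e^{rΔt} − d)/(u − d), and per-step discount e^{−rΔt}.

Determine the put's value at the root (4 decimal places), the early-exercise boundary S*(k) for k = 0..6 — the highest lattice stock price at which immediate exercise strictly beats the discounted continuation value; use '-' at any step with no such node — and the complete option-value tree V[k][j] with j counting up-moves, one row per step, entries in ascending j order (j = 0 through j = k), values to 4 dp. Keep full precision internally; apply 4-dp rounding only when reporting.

params: Δt=0.25900 u=1.22452 d=0.81665 q=0.49439 e^(-rΔt)=0.98203
t_7 payoffs: 94.9804 80.2917 58.2666 25.2411 0.0000 0.0000 0.0000 0.0000
t_6: node(6,0) S=36.0127 payoff=88.3773 vs cont=86.1424 → 88.3773 [stop]  node(6,1) S=53.9993 payoff=70.3907 vs cont=68.1558 → 70.3907 [stop]  node(6,2) S=80.9695 payoff=43.4205 vs cont=41.1856 → 43.4205 [stop]  node(6,3) S=121.4100 payoff=2.9800 vs cont=12.5329 → 12.5329 [wait]  node(6,4) S=182.0486 payoff=0.0000 vs cont=0.0000 → 0.0000 [wait]  node(6,5) S=272.9735 payoff=0.0000 vs cont=0.0000 → 0.0000 [wait]  node(6,6) S=409.3110 payoff=0.0000 vs cont=0.0000 → 0.0000 [wait]  ⇒ S*(6)=80.9695
t_5: node(5,0) S=44.0983 payoff=80.2917 vs cont=78.0568 → 80.2917 [stop]  node(5,1) S=66.1234 payoff=58.2666 vs cont=56.0318 → 58.2666 [stop]  node(5,2) S=99.1489 payoff=25.2411 vs cont=27.6442 → 27.6442 [wait]  node(5,3) S=148.6692 payoff=0.0000 vs cont=6.2229 → 6.2229 [wait]  node(5,4) S=222.9225 payoff=0.0000 vs cont=0.0000 → 0.0000 [wait]  node(5,5) S=334.2619 payoff=0.0000 vs cont=0.0000 → 0.0000 [wait]  ⇒ S*(5)=66.1234
t_4: node(4,0) S=53.9993 payoff=70.3907 vs cont=68.1558 → 70.3907 [stop]  node(4,1) S=80.9695 payoff=43.4205 vs cont=42.3524 → 43.4205 [stop]  node(4,2) S=121.4100 payoff=2.9800 vs cont=16.7473 → 16.7473 [wait]  node(4,3) S=182.0486 payoff=0.0000 vs cont=3.0898 → 3.0898 [wait]  node(4,4) S=272.9735 payoff=0.0000 vs cont=0.0000 → 0.0000 [wait]  ⇒ S*(4)=80.9695
t_3: node(3,0) S=66.1234 payoff=58.2666 vs cont=56.0318 → 58.2666 [stop]  node(3,1) S=99.1489 payoff=25.2411 vs cont=29.6903 → 29.6903 [wait]  node(3,2) S=148.6692 payoff=0.0000 vs cont=9.8156 → 9.8156 [wait]  node(3,3) S=222.9225 payoff=0.0000 vs cont=1.5342 → 1.5342 [wait]  ⇒ S*(3)=66.1234
t_2: node(2,0) S=80.9695 payoff=43.4205 vs cont=43.3458 → 43.4205 [stop]  node(2,1) S=121.4100 payoff=2.9800 vs cont=19.5076 → 19.5076 [wait]  node(2,2) S=182.0486 payoff=0.0000 vs cont=5.6186 → 5.6186 [wait]  ⇒ S*(2)=80.9695
t_1: node(1,0) S=99.1489 payoff=25.2411 vs cont=31.0305 → 31.0305 [wait]  node(1,1) S=148.6692 payoff=0.0000 vs cont=12.4139 → 12.4139 [wait]  ⇒ S*(1)=-
t_0: node(0,0) S=121.4100 payoff=2.9800 vs cont=21.4345 → 21.4345 [wait]  ⇒ S*(0)=-

price = 21.4345
boundary = - - 80.9695 66.1234 80.9695 66.1234 80.9695
tree:
21.4345
31.0305 12.4139
43.4205 19.5076 5.6186
58.2666 29.6903 9.8156 1.5342
70.3907 43.4205 16.7473 3.0898 0.0000
80.2917 58.2666 27.6442 6.2229 0.0000 0.0000
88.3773 70.3907 43.4205 12.5329 0.0000 0.0000 0.0000
94.9804 80.2917 58.2666 25.2411 0.0000 0.0000 0.0000 0.0000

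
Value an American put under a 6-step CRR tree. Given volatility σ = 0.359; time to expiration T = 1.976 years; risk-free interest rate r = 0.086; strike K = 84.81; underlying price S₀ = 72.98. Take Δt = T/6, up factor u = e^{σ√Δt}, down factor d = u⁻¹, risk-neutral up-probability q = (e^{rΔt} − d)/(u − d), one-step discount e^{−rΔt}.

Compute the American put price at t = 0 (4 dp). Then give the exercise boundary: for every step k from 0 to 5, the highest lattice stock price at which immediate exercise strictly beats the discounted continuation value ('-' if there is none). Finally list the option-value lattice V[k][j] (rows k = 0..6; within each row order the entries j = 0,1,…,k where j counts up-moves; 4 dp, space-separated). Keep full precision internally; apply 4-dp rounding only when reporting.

params: Δt=0.32933 u=1.22878 d=0.81382 q=0.51791 e^(-rΔt)=0.97207
t_6 payoffs: 63.6088 52.7983 36.4756 11.8300 0.0000 0.0000 0.0000
t_5: node(5,0) S=26.0516 payoff=58.7584 vs cont=56.3901 → 58.7584 [stop]  node(5,1) S=39.3353 payoff=45.4747 vs cont=43.1064 → 45.4747 [stop]  node(5,2) S=59.3923 payoff=25.4177 vs cont=23.0494 → 25.4177 [stop]  node(5,3) S=89.6763 payoff=0.0000 vs cont=5.5439 → 5.5439 [wait]  node(5,4) S=135.4022 payoff=0.0000 vs cont=0.0000 → 0.0000 [wait]  node(5,5) S=204.4436 payoff=0.0000 vs cont=0.0000 → 0.0000 [wait]  ⇒ S*(5)=59.3923
t_4: node(4,0) S=32.0117 payoff=52.7983 vs cont=50.4300 → 52.7983 [stop]  node(4,1) S=48.3344 payoff=36.4756 vs cont=34.1073 → 36.4756 [stop]  node(4,2) S=72.9800 payoff=11.8300 vs cont=14.7026 → 14.7026 [wait]  node(4,3) S=110.1924 payoff=0.0000 vs cont=2.5981 → 2.5981 [wait]  node(4,4) S=166.3794 payoff=0.0000 vs cont=0.0000 → 0.0000 [wait]  ⇒ S*(4)=48.3344
t_3: node(3,0) S=39.3353 payoff=45.4747 vs cont=43.1064 → 45.4747 [stop]  node(3,1) S=59.3923 payoff=25.4177 vs cont=24.4956 → 25.4177 [stop]  node(3,2) S=89.6763 payoff=0.0000 vs cont=8.1981 → 8.1981 [wait]  node(3,3) S=135.4022 payoff=0.0000 vs cont=1.2175 → 1.2175 [wait]  ⇒ S*(3)=59.3923
t_2: node(2,0) S=48.3344 payoff=36.4756 vs cont=34.1073 → 36.4756 [stop]  node(2,1) S=72.9800 payoff=11.8300 vs cont=16.0388 → 16.0388 [wait]  node(2,2) S=110.1924 payoff=0.0000 vs cont=4.4548 → 4.4548 [wait]  ⇒ S*(2)=48.3344
t_1: node(1,0) S=59.3923 payoff=25.4177 vs cont=25.1683 → 25.4177 [stop]  node(1,1) S=89.6763 payoff=0.0000 vs cont=9.7591 → 9.7591 [wait]  ⇒ S*(1)=59.3923
t_0: node(0,0) S=72.9800 payoff=11.8300 vs cont=16.8247 → 16.8247 [wait]  ⇒ S*(0)=-

price = 16.8247
boundary = - 59.3923 48.3344 59.3923 48.3344 59.3923
tree:
16.8247
25.4177 9.7591
36.4756 16.0388 4.4548
45.4747 25.4177 8.1981 1.2175
52.7983 36.4756 14.7026 2.5981 0.0000
58.7584 45.4747 25.4177 5.5439 0.0000 0.0000
63.6088 52.7983 36.4756 11.8300 0.0000 0.0000 0.0000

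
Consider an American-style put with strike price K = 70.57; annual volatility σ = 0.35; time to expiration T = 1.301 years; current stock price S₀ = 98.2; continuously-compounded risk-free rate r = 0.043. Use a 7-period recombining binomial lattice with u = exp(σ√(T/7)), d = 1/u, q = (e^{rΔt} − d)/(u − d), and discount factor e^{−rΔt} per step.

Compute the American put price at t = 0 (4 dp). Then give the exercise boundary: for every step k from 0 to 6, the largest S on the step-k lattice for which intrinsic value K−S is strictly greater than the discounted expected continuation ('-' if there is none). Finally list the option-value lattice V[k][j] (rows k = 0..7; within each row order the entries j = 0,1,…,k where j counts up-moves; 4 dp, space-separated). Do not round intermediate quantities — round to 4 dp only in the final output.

params: Δt=0.18586 u=1.16287 d=0.85994 q=0.48884 e^(-rΔt)=0.99204
t_7 payoffs: 36.4193 24.3893 8.1217 0.0000 0.0000 0.0000 0.0000 0.0000
t_6: node(6,0) S=39.7127 payoff=30.8573 vs cont=30.2955 → 30.8573 [stop]  node(6,1) S=53.7020 payoff=16.8680 vs cont=16.3063 → 16.8680 [stop]  node(6,2) S=72.6191 payoff=0.0000 vs cont=4.1185 → 4.1185 [wait]  node(6,3) S=98.2000 payoff=0.0000 vs cont=0.0000 → 0.0000 [wait]  node(6,4) S=132.7920 payoff=0.0000 vs cont=0.0000 → 0.0000 [wait]  node(6,5) S=179.5695 payoff=0.0000 vs cont=0.0000 → 0.0000 [wait]  node(6,6) S=242.8249 payoff=0.0000 vs cont=0.0000 → 0.0000 [wait]  ⇒ S*(6)=53.7020
t_5: node(5,0) S=46.1807 payoff=24.3893 vs cont=23.8276 → 24.3893 [stop]  node(5,1) S=62.4483 payoff=8.1217 vs cont=10.5509 → 10.5509 [wait]  node(5,2) S=84.4464 payoff=0.0000 vs cont=2.0884 → 2.0884 [wait]  node(5,3) S=114.1936 payoff=0.0000 vs cont=0.0000 → 0.0000 [wait]  node(5,4) S=154.4196 payoff=0.0000 vs cont=0.0000 → 0.0000 [wait]  node(5,5) S=208.8156 payoff=0.0000 vs cont=0.0000 → 0.0000 [wait]  ⇒ S*(5)=46.1807
t_4: node(4,0) S=53.7020 payoff=16.8680 vs cont=17.4843 → 17.4843 [wait]  node(4,1) S=72.6191 payoff=0.0000 vs cont=6.3631 → 6.3631 [wait]  node(4,2) S=98.2000 payoff=0.0000 vs cont=1.0590 → 1.0590 [wait]  node(4,3) S=132.7920 payoff=0.0000 vs cont=0.0000 → 0.0000 [wait]  node(4,4) S=179.5695 payoff=0.0000 vs cont=0.0000 → 0.0000 [wait]  ⇒ S*(4)=-
t_3: node(3,0) S=62.4483 payoff=8.1217 vs cont=11.9519 → 11.9519 [wait]  node(3,1) S=84.4464 payoff=0.0000 vs cont=3.7403 → 3.7403 [wait]  node(3,2) S=114.1936 payoff=0.0000 vs cont=0.5370 → 0.5370 [wait]  node(3,3) S=154.4196 payoff=0.0000 vs cont=0.0000 → 0.0000 [wait]  ⇒ S*(3)=-
t_2: node(2,0) S=72.6191 payoff=0.0000 vs cont=7.8746 → 7.8746 [wait]  node(2,1) S=98.2000 payoff=0.0000 vs cont=2.1571 → 2.1571 [wait]  node(2,2) S=132.7920 payoff=0.0000 vs cont=0.2723 → 0.2723 [wait]  ⇒ S*(2)=-
t_1: node(1,0) S=84.4464 payoff=0.0000 vs cont=5.0392 → 5.0392 [wait]  node(1,1) S=114.1936 payoff=0.0000 vs cont=1.2259 → 1.2259 [wait]  ⇒ S*(1)=-
t_0: node(0,0) S=98.2000 payoff=0.0000 vs cont=3.1499 → 3.1499 [wait]  ⇒ S*(0)=-

price = 3.1499
boundary = - - - - - 46.1807 53.7020
tree:
3.1499
5.0392 1.2259
7.8746 2.1571 0.2723
11.9519 3.7403 0.5370 0.0000
17.4843 6.3631 1.0590 0.0000 0.0000
24.3893 10.5509 2.0884 0.0000 0.0000 0.0000
30.8573 16.8680 4.1185 0.0000 0.0000 0.0000 0.0000
36.4193 24.3893 8.1217 0.0000 0.0000 0.0000 0.0000 0.0000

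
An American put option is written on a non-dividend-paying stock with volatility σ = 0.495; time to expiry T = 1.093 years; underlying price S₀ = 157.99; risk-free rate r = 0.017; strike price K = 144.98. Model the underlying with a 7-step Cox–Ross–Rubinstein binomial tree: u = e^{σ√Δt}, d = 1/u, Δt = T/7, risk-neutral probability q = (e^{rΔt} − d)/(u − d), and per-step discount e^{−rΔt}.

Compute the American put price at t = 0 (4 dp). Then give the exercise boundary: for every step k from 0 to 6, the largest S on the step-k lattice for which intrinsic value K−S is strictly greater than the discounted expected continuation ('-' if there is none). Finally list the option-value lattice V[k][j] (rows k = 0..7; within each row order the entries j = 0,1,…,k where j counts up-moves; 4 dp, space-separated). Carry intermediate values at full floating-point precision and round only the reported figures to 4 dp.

price = 24.3668
boundary = - - - - 72.2503 87.8592 106.8402
tree:
24.3668
33.6608 13.5098
45.1539 20.2555 5.6056
58.4966 29.6265 9.2836 1.2857
72.7297 41.9930 15.1643 2.3785 0.0000
85.5655 57.1208 24.3349 4.4000 0.0000 0.0000
96.1210 72.7297 38.1398 8.1398 0.0000 0.0000 0.0000
104.8012 85.5655 57.1208 15.0582 0.0000 0.0000 0.0000 0.0000

params: Δt=0.15614 u=1.21604 d=0.82234 q=0.45801 e^(-rΔt)=0.99735
t_7 payoffs: 104.8012 85.5655 57.1208 15.0582 0.0000 0.0000 0.0000 0.0000
t_6: node(6,0) S=48.8590 payoff=96.1210 vs cont=95.7367 → 96.1210 [stop]  node(6,1) S=72.2503 payoff=72.7297 vs cont=72.3454 → 72.7297 [stop]  node(6,2) S=106.8402 payoff=38.1398 vs cont=37.7555 → 38.1398 [stop]  node(6,3) S=157.9900 payoff=0.0000 vs cont=8.1398 → 8.1398 [wait]  node(6,4) S=233.6278 payoff=0.0000 vs cont=0.0000 → 0.0000 [wait]  node(6,5) S=345.4773 payoff=0.0000 vs cont=0.0000 → 0.0000 [wait]  node(6,6) S=510.8749 payoff=0.0000 vs cont=0.0000 → 0.0000 [wait]  ⇒ S*(6)=106.8402
t_5: node(5,0) S=59.4145 payoff=85.5655 vs cont=85.1812 → 85.5655 [stop]  node(5,1) S=87.8592 payoff=57.1208 vs cont=56.7365 → 57.1208 [stop]  node(5,2) S=129.9218 payoff=15.0582 vs cont=24.3349 → 24.3349 [wait]  node(5,3) S=192.1220 payoff=0.0000 vs cont=4.4000 → 4.4000 [wait]  node(5,4) S=284.1006 payoff=0.0000 vs cont=0.0000 → 0.0000 [wait]  node(5,5) S=420.1139 payoff=0.0000 vs cont=0.0000 → 0.0000 [wait]  ⇒ S*(5)=87.8592
t_4: node(4,0) S=72.2503 payoff=72.7297 vs cont=72.3454 → 72.7297 [stop]  node(4,1) S=106.8402 payoff=38.1398 vs cont=41.9930 → 41.9930 [wait]  node(4,2) S=157.9900 payoff=0.0000 vs cont=15.1643 → 15.1643 [wait]  node(4,3) S=233.6278 payoff=0.0000 vs cont=2.3785 → 2.3785 [wait]  node(4,4) S=345.4773 payoff=0.0000 vs cont=0.0000 → 0.0000 [wait]  ⇒ S*(4)=72.2503
t_3: node(3,0) S=87.8592 payoff=57.1208 vs cont=58.4966 → 58.4966 [wait]  node(3,1) S=129.9218 payoff=15.0582 vs cont=29.6265 → 29.6265 [wait]  node(3,2) S=192.1220 payoff=0.0000 vs cont=9.2836 → 9.2836 [wait]  node(3,3) S=284.1006 payoff=0.0000 vs cont=1.2857 → 1.2857 [wait]  ⇒ S*(3)=-
t_2: node(2,0) S=106.8402 payoff=38.1398 vs cont=45.1539 → 45.1539 [wait]  node(2,1) S=157.9900 payoff=0.0000 vs cont=20.2555 → 20.2555 [wait]  node(2,2) S=233.6278 payoff=0.0000 vs cont=5.6056 → 5.6056 [wait]  ⇒ S*(2)=-
t_1: node(1,0) S=129.9218 payoff=15.0582 vs cont=33.6608 → 33.6608 [wait]  node(1,1) S=192.1220 payoff=0.0000 vs cont=13.5098 → 13.5098 [wait]  ⇒ S*(1)=-
t_0: node(0,0) S=157.9900 payoff=0.0000 vs cont=24.3668 → 24.3668 [wait]  ⇒ S*(0)=-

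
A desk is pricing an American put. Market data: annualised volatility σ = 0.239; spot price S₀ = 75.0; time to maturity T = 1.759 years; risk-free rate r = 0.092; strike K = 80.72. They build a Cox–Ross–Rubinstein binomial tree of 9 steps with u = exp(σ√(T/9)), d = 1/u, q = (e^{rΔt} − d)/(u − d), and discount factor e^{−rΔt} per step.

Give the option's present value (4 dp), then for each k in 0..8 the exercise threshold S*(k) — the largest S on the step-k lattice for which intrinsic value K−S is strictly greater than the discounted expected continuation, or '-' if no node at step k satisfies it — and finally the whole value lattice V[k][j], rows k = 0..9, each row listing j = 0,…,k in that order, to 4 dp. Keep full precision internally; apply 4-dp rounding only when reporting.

params: Δt=0.19544 u=1.11144 d=0.89973 q=0.55931 e^(-rΔt)=0.98218
t_9 payoffs: 51.7416 44.9228 36.4995 26.0941 13.2402 0.0000 0.0000 0.0000 0.0000 0.0000
t_8: node(8,0) S=32.2078 payoff=48.5122 vs cont=47.0737 → 48.5122 [stop]  node(8,1) S=39.7866 payoff=40.9334 vs cont=39.4950 → 40.9334 [stop]  node(8,2) S=49.1486 payoff=31.5714 vs cont=30.1329 → 31.5714 [stop]  node(8,3) S=60.7137 payoff=20.0063 vs cont=18.5679 → 20.0063 [stop]  node(8,4) S=75.0000 payoff=5.7200 vs cont=5.7309 → 5.7309 [wait]  node(8,5) S=92.6480 payoff=0.0000 vs cont=0.0000 → 0.0000 [wait]  node(8,6) S=114.4487 payoff=0.0000 vs cont=0.0000 → 0.0000 [wait]  node(8,7) S=141.3793 payoff=0.0000 vs cont=0.0000 → 0.0000 [wait]  node(8,8) S=174.6469 payoff=0.0000 vs cont=0.0000 → 0.0000 [wait]  ⇒ S*(8)=60.7137
t_7: node(7,0) S=35.7972 payoff=44.9228 vs cont=43.4843 → 44.9228 [stop]  node(7,1) S=44.2205 payoff=36.4995 vs cont=35.0610 → 36.4995 [stop]  node(7,2) S=54.6259 payoff=26.0941 vs cont=24.6556 → 26.0941 [stop]  node(7,3) S=67.4798 payoff=13.2402 vs cont=11.8077 → 13.2402 [stop]  node(7,4) S=83.3583 payoff=0.0000 vs cont=2.4805 → 2.4805 [wait]  node(7,5) S=102.9731 payoff=0.0000 vs cont=0.0000 → 0.0000 [wait]  node(7,6) S=127.2033 payoff=0.0000 vs cont=0.0000 → 0.0000 [wait]  node(7,7) S=157.1352 payoff=0.0000 vs cont=0.0000 → 0.0000 [wait]  ⇒ S*(7)=67.4798
t_6: node(6,0) S=39.7866 payoff=40.9334 vs cont=39.4950 → 40.9334 [stop]  node(6,1) S=49.1486 payoff=31.5714 vs cont=30.1329 → 31.5714 [stop]  node(6,2) S=60.7137 payoff=20.0063 vs cont=18.5679 → 20.0063 [stop]  node(6,3) S=75.0000 payoff=5.7200 vs cont=7.0935 → 7.0935 [wait]  node(6,4) S=92.6480 payoff=0.0000 vs cont=1.0737 → 1.0737 [wait]  node(6,5) S=114.4487 payoff=0.0000 vs cont=0.0000 → 0.0000 [wait]  node(6,6) S=141.3793 payoff=0.0000 vs cont=0.0000 → 0.0000 [wait]  ⇒ S*(6)=60.7137
t_5: node(5,0) S=44.2205 payoff=36.4995 vs cont=35.0610 → 36.4995 [stop]  node(5,1) S=54.6259 payoff=26.0941 vs cont=24.6556 → 26.0941 [stop]  node(5,2) S=67.4798 payoff=13.2402 vs cont=12.5563 → 13.2402 [stop]  node(5,3) S=83.3583 payoff=0.0000 vs cont=3.6602 → 3.6602 [wait]  node(5,4) S=102.9731 payoff=0.0000 vs cont=0.4647 → 0.4647 [wait]  node(5,5) S=127.2033 payoff=0.0000 vs cont=0.0000 → 0.0000 [wait]  ⇒ S*(5)=67.4798
t_4: node(4,0) S=49.1486 payoff=31.5714 vs cont=30.1329 → 31.5714 [stop]  node(4,1) S=60.7137 payoff=20.0063 vs cont=18.5679 → 20.0063 [stop]  node(4,2) S=75.0000 payoff=5.7200 vs cont=7.7415 → 7.7415 [wait]  node(4,3) S=92.6480 payoff=0.0000 vs cont=1.8396 → 1.8396 [wait]  node(4,4) S=114.4487 payoff=0.0000 vs cont=0.2012 → 0.2012 [wait]  ⇒ S*(4)=60.7137
t_3: node(3,0) S=54.6259 payoff=26.0941 vs cont=24.6556 → 26.0941 [stop]  node(3,1) S=67.4798 payoff=13.2402 vs cont=12.9123 → 13.2402 [stop]  node(3,2) S=83.3583 payoff=0.0000 vs cont=4.3614 → 4.3614 [wait]  node(3,3) S=102.9731 payoff=0.0000 vs cont=0.9067 → 0.9067 [wait]  ⇒ S*(3)=67.4798
t_2: node(2,0) S=60.7137 payoff=20.0063 vs cont=18.5679 → 20.0063 [stop]  node(2,1) S=75.0000 payoff=5.7200 vs cont=8.1268 → 8.1268 [wait]  node(2,2) S=92.6480 payoff=0.0000 vs cont=2.3859 → 2.3859 [wait]  ⇒ S*(2)=60.7137
t_1: node(1,0) S=67.4798 payoff=13.2402 vs cont=13.1239 → 13.2402 [stop]  node(1,1) S=83.3583 payoff=0.0000 vs cont=4.8282 → 4.8282 [wait]  ⇒ S*(1)=67.4798
t_0: node(0,0) S=75.0000 payoff=5.7200 vs cont=8.3832 → 8.3832 [wait]  ⇒ S*(0)=-

price = 8.3832
boundary = - 67.4798 60.7137 67.4798 60.7137 67.4798 60.7137 67.4798 60.7137
tree:
8.3832
13.2402 4.8282
20.0063 8.1268 2.3859
26.0941 13.2402 4.3614 0.9067
31.5714 20.0063 7.7415 1.8396 0.2012
36.4995 26.0941 13.2402 3.6602 0.4647 0.0000
40.9334 31.5714 20.0063 7.0935 1.0737 0.0000 0.0000
44.9228 36.4995 26.0941 13.2402 2.4805 0.0000 0.0000 0.0000
48.5122 40.9334 31.5714 20.0063 5.7309 0.0000 0.0000 0.0000 0.0000
51.7416 44.9228 36.4995 26.0941 13.2402 0.0000 0.0000 0.0000 0.0000 0.0000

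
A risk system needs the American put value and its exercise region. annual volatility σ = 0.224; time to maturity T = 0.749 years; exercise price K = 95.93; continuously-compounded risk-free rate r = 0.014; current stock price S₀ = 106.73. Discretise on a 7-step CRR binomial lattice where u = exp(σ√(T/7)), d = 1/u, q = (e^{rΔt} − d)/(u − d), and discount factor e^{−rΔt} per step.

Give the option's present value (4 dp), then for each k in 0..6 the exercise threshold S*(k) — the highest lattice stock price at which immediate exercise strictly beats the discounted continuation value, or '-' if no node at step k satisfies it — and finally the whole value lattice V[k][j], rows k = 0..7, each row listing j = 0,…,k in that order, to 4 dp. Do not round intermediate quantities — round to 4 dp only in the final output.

price = 3.3319
boundary = - - - - - 73.9908 79.6158
tree:
3.3319
5.2167 1.3953
7.9433 2.4163 0.3449
11.6832 4.1047 0.6798 0.0000
16.4516 6.7935 1.3399 0.0000 0.0000
21.9392 10.8337 2.6411 0.0000 0.0000 0.0000
27.1668 16.3142 5.2059 0.0000 0.0000 0.0000 0.0000
32.0251 21.9392 10.2615 0.0000 0.0000 0.0000 0.0000 0.0000

params: Δt=0.10700 u=1.07602 d=0.92935 q=0.49191 e^(-rΔt)=0.99850
t_7 payoffs: 32.0251 21.9392 10.2615 0.0000 0.0000 0.0000 0.0000 0.0000
t_6: node(6,0) S=68.7632 payoff=27.1668 vs cont=27.0232 → 27.1668 [stop]  node(6,1) S=79.6158 payoff=16.3142 vs cont=16.1706 → 16.3142 [stop]  node(6,2) S=92.1813 payoff=3.7487 vs cont=5.2059 → 5.2059 [wait]  node(6,3) S=106.7300 payoff=0.0000 vs cont=0.0000 → 0.0000 [wait]  node(6,4) S=123.5748 payoff=0.0000 vs cont=0.0000 → 0.0000 [wait]  node(6,5) S=143.0782 payoff=0.0000 vs cont=0.0000 → 0.0000 [wait]  node(6,6) S=165.6598 payoff=0.0000 vs cont=0.0000 → 0.0000 [wait]  ⇒ S*(6)=79.6158
t_5: node(5,0) S=73.9908 payoff=21.9392 vs cont=21.7956 → 21.9392 [stop]  node(5,1) S=85.6685 payoff=10.2615 vs cont=10.8337 → 10.8337 [wait]  node(5,2) S=99.1893 payoff=0.0000 vs cont=2.6411 → 2.6411 [wait]  node(5,3) S=114.8440 payoff=0.0000 vs cont=0.0000 → 0.0000 [wait]  node(5,4) S=132.9694 payoff=0.0000 vs cont=0.0000 → 0.0000 [wait]  node(5,5) S=153.9555 payoff=0.0000 vs cont=0.0000 → 0.0000 [wait]  ⇒ S*(5)=73.9908
t_4: node(4,0) S=79.6158 payoff=16.3142 vs cont=16.4516 → 16.4516 [wait]  node(4,1) S=92.1813 payoff=3.7487 vs cont=6.7935 → 6.7935 [wait]  node(4,2) S=106.7300 payoff=0.0000 vs cont=1.3399 → 1.3399 [wait]  node(4,3) S=123.5748 payoff=0.0000 vs cont=0.0000 → 0.0000 [wait]  node(4,4) S=143.0782 payoff=0.0000 vs cont=0.0000 → 0.0000 [wait]  ⇒ S*(4)=-
t_3: node(3,0) S=85.6685 payoff=10.2615 vs cont=11.6832 → 11.6832 [wait]  node(3,1) S=99.1893 payoff=0.0000 vs cont=4.1047 → 4.1047 [wait]  node(3,2) S=114.8440 payoff=0.0000 vs cont=0.6798 → 0.6798 [wait]  node(3,3) S=132.9694 payoff=0.0000 vs cont=0.0000 → 0.0000 [wait]  ⇒ S*(3)=-
t_2: node(2,0) S=92.1813 payoff=3.7487 vs cont=7.9433 → 7.9433 [wait]  node(2,1) S=106.7300 payoff=0.0000 vs cont=2.4163 → 2.4163 [wait]  node(2,2) S=123.5748 payoff=0.0000 vs cont=0.3449 → 0.3449 [wait]  ⇒ S*(2)=-
t_1: node(1,0) S=99.1893 payoff=0.0000 vs cont=5.2167 → 5.2167 [wait]  node(1,1) S=114.8440 payoff=0.0000 vs cont=1.3953 → 1.3953 [wait]  ⇒ S*(1)=-
t_0: node(0,0) S=106.7300 payoff=0.0000 vs cont=3.3319 → 3.3319 [wait]  ⇒ S*(0)=-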